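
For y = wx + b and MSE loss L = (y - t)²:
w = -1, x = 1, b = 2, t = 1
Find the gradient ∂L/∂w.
∂L/∂w = 0

y = wx + b = (-1)(1) + 2 = 1
∂L/∂y = 2(y - t) = 2(1 - 1) = 0
∂y/∂w = x = 1
∂L/∂w = ∂L/∂y · ∂y/∂w = 0 × 1 = 0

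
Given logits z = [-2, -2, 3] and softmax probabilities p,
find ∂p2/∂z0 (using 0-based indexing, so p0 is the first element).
∂p2/∂z0 = -0.00656

p = softmax(z) = [0.006648, 0.006648, 0.9867]
p2 = 0.9867, p0 = 0.006648

∂p2/∂z0 = -p2 × p0 = -0.9867 × 0.006648 = -0.00656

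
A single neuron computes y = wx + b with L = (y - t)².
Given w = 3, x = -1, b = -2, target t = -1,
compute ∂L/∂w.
∂L/∂w = 8

y = wx + b = (3)(-1) + -2 = -5
∂L/∂y = 2(y - t) = 2(-5 - -1) = -8
∂y/∂w = x = -1
∂L/∂w = ∂L/∂y · ∂y/∂w = -8 × -1 = 8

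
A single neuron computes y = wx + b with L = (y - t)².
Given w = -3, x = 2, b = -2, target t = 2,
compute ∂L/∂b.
∂L/∂b = -20

y = wx + b = (-3)(2) + -2 = -8
∂L/∂y = 2(y - t) = 2(-8 - 2) = -20
∂y/∂b = 1
∂L/∂b = ∂L/∂y · ∂y/∂b = -20 × 1 = -20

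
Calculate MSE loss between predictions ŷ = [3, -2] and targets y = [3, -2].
MSE = 0

MSE = (1/2)((3-3)² + (-2--2)²) = (1/2)(0 + 0) = 0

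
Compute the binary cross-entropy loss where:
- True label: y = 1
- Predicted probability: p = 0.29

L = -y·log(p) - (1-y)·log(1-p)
L = 1.238

L = -1·log(0.29) - 0·log(0.71) = -log(0.29) = 1.238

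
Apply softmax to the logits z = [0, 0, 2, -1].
p = [0.1025, 0.1025, 0.7573, 0.0377]

exp(z) = [1, 1, 7.389, 0.3679]
Sum = 9.757
p = [0.1025, 0.1025, 0.7573, 0.0377]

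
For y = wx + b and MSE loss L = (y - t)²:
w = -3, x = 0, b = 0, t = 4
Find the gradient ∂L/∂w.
∂L/∂w = 0

y = wx + b = (-3)(0) + 0 = 0
∂L/∂y = 2(y - t) = 2(0 - 4) = -8
∂y/∂w = x = 0
∂L/∂w = ∂L/∂y · ∂y/∂w = -8 × 0 = 0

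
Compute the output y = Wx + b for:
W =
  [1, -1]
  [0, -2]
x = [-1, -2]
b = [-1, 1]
y = [0, 5]

Wx = [1×-1 + -1×-2, 0×-1 + -2×-2]
   = [1, 4]
y = Wx + b = [1 + -1, 4 + 1] = [0, 5]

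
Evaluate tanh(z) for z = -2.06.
-0.968

tanh(-2.06) = (e^(-2.06) - e^(2.06))/(e^(-2.06) + e^(2.06)) = -0.968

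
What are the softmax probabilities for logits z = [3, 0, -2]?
p = [0.9465, 0.0471, 0.0064]

exp(z) = [20.09, 1, 0.1353]
Sum = 21.22
p = [0.9465, 0.0471, 0.0064]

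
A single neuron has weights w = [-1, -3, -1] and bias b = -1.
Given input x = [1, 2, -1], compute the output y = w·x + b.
y = -7

y = (-1)(1) + (-3)(2) + (-1)(-1) + -1 = -7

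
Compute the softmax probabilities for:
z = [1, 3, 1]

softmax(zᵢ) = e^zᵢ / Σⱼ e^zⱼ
p = [0.1065, 0.787, 0.1065]

exp(z) = [2.718, 20.09, 2.718]
Sum = 25.52
p = [0.1065, 0.787, 0.1065]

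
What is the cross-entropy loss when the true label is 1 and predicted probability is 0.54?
L = 0.6162

L = -1·log(0.54) - 0·log(0.46) = -log(0.54) = 0.6162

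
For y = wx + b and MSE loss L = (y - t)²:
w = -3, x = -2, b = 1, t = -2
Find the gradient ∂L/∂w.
∂L/∂w = -36

y = wx + b = (-3)(-2) + 1 = 7
∂L/∂y = 2(y - t) = 2(7 - -2) = 18
∂y/∂w = x = -2
∂L/∂w = ∂L/∂y · ∂y/∂w = 18 × -2 = -36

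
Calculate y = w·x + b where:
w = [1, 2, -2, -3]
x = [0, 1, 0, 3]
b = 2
y = -5

y = (1)(0) + (2)(1) + (-2)(0) + (-3)(3) + 2 = -5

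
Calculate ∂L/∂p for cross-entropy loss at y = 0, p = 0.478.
∂L/∂p = 1.916

∂L/∂p = -y/p + (1-y)/(1-p) = 0 + 1/0.522 = 1.916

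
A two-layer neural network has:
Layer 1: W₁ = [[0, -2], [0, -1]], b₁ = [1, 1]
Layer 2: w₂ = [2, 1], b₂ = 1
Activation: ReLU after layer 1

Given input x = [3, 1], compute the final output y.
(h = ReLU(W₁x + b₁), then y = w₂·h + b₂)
y = 1

Layer 1 pre-activation: z₁ = [-1, 0]
After ReLU: h = [0, 0]
Layer 2 output: y = 2×0 + 1×0 + 1 = 1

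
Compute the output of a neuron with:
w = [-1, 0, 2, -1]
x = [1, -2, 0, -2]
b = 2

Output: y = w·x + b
y = 3

y = (-1)(1) + (0)(-2) + (2)(0) + (-1)(-2) + 2 = 3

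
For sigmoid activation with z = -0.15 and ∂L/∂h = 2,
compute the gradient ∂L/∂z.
∂L/∂z = 0.4972

σ(-0.15) = 0.4626
σ'(-0.15) = σ(-0.15)(1 - σ(-0.15)) = 0.4626 × 0.5374 = 0.2486
∂L/∂z = ∂L/∂h · σ'(z) = 2 × 0.2486 = 0.4972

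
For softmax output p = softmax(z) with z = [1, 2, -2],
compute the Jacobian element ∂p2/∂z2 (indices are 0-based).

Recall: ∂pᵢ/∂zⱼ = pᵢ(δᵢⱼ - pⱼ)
∂p2/∂z2 = 0.01304

p = softmax(z) = [0.2654, 0.7214, 0.01321]
p2 = 0.01321

∂p2/∂z2 = p2(1 - p2) = 0.01321 × (1 - 0.01321) = 0.01304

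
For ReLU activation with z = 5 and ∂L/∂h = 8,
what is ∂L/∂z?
∂L/∂z = 8

h = ReLU(5) = 5
Since z > 0: ∂h/∂z = 1
∂L/∂z = ∂L/∂h · ∂h/∂z = 8 × 1 = 8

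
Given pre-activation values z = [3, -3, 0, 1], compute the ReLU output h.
h = [3, 0, 0, 1]

ReLU applied element-wise: max(0,3)=3, max(0,-3)=0, max(0,0)=0, max(0,1)=1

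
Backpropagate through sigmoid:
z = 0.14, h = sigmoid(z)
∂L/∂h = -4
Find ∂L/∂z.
∂L/∂z = -0.9951

σ(0.14) = 0.5349
σ'(0.14) = σ(0.14)(1 - σ(0.14)) = 0.5349 × 0.4651 = 0.2488
∂L/∂z = ∂L/∂h · σ'(z) = -4 × 0.2488 = -0.9951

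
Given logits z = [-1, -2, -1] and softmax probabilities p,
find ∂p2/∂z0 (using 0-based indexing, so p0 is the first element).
∂p2/∂z0 = -0.1784

p = softmax(z) = [0.4223, 0.1554, 0.4223]
p2 = 0.4223, p0 = 0.4223

∂p2/∂z0 = -p2 × p0 = -0.4223 × 0.4223 = -0.1784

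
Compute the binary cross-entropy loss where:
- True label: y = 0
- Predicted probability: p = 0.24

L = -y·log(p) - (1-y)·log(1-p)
L = 0.2744

L = -0·log(0.24) - 1·log(0.76) = -log(0.76) = 0.2744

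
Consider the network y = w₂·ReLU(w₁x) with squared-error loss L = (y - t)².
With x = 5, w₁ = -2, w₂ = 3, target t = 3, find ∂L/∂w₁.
∂L/∂w₁ = 0

Forward pass:
z = w₁x = -2×5 = -10
h = ReLU(-10) = 0
y = w₂h = 3×0 = 0

Backward pass:
∂L/∂y = 2(y - t) = 2(0 - 3) = -6
∂y/∂h = w₂ = 3
∂h/∂z = 0 (ReLU derivative)
∂z/∂w₁ = x = 5

∂L/∂w₁ = -6 × 3 × 0 × 5 = 0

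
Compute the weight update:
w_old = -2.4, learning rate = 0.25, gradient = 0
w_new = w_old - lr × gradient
w_new = -2.4

w_new = w - η·∂L/∂w = -2.4 - 0.25×(0) = -2.4 - (0) = -2.4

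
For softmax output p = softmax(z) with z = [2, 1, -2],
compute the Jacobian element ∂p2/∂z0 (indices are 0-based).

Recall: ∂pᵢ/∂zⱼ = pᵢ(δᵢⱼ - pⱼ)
∂p2/∂z0 = -0.009532

p = softmax(z) = [0.7214, 0.2654, 0.01321]
p2 = 0.01321, p0 = 0.7214

∂p2/∂z0 = -p2 × p0 = -0.01321 × 0.7214 = -0.009532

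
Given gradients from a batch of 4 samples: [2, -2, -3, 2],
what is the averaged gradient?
Average gradient = -0.25

Average = (1/4)(2 + -2 + -3 + 2) = -1/4 = -0.25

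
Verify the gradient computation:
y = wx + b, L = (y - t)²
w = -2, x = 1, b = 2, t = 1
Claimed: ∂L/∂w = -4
Incorrect

y = (-2)(1) + 2 = 0
∂L/∂y = 2(y - t) = 2(0 - 1) = -2
∂y/∂w = x = 1
∂L/∂w = -2 × 1 = -2

Claimed value: -4
Incorrect: The correct gradient is -2.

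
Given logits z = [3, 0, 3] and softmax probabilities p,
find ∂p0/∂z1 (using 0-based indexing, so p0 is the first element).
∂p0/∂z1 = -0.01185

p = softmax(z) = [0.4879, 0.02429, 0.4879]
p0 = 0.4879, p1 = 0.02429

∂p0/∂z1 = -p0 × p1 = -0.4879 × 0.02429 = -0.01185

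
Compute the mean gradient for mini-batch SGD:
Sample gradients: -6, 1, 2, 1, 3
Average gradient = 0.2

Average = (1/5)(-6 + 1 + 2 + 1 + 3) = 1/5 = 0.2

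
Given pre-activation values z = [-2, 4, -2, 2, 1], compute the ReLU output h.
h = [0, 4, 0, 2, 1]

ReLU applied element-wise: max(0,-2)=0, max(0,4)=4, max(0,-2)=0, max(0,2)=2, max(0,1)=1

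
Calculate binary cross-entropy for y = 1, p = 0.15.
L = 1.897

L = -1·log(0.15) - 0·log(0.85) = -log(0.15) = 1.897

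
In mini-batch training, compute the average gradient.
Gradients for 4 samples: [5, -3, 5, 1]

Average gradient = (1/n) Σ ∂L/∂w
Average gradient = 2

Average = (1/4)(5 + -3 + 5 + 1) = 8/4 = 2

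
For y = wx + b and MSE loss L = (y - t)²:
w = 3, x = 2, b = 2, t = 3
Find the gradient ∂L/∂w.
∂L/∂w = 20

y = wx + b = (3)(2) + 2 = 8
∂L/∂y = 2(y - t) = 2(8 - 3) = 10
∂y/∂w = x = 2
∂L/∂w = ∂L/∂y · ∂y/∂w = 10 × 2 = 20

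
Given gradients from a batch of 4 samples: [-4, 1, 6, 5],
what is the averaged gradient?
Average gradient = 2

Average = (1/4)(-4 + 1 + 6 + 5) = 8/4 = 2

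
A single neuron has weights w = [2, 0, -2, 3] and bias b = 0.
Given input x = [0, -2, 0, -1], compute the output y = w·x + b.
y = -3

y = (2)(0) + (0)(-2) + (-2)(0) + (3)(-1) + 0 = -3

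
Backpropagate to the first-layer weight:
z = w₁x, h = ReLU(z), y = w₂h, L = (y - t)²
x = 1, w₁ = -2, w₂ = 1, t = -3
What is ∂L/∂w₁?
∂L/∂w₁ = 0

Forward pass:
z = w₁x = -2×1 = -2
h = ReLU(-2) = 0
y = w₂h = 1×0 = 0

Backward pass:
∂L/∂y = 2(y - t) = 2(0 - -3) = 6
∂y/∂h = w₂ = 1
∂h/∂z = 0 (ReLU derivative)
∂z/∂w₁ = x = 1

∂L/∂w₁ = 6 × 1 × 0 × 1 = 0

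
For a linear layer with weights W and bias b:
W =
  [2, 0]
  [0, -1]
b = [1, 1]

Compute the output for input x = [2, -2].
y = [5, 3]

Wx = [2×2 + 0×-2, 0×2 + -1×-2]
   = [4, 2]
y = Wx + b = [4 + 1, 2 + 1] = [5, 3]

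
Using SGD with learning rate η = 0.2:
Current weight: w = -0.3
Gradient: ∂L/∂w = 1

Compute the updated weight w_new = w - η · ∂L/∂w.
w_new = -0.5

w_new = w - η·∂L/∂w = -0.3 - 0.2×(1) = -0.3 - (0.2) = -0.5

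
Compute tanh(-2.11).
-0.971

tanh(-2.11) = (e^(-2.11) - e^(2.11))/(e^(-2.11) + e^(2.11)) = -0.971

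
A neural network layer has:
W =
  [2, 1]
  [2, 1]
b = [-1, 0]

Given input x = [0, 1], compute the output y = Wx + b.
y = [0, 1]

Wx = [2×0 + 1×1, 2×0 + 1×1]
   = [1, 1]
y = Wx + b = [1 + -1, 1 + 0] = [0, 1]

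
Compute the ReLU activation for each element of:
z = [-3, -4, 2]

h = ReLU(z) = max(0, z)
h = [0, 0, 2]

ReLU applied element-wise: max(0,-3)=0, max(0,-4)=0, max(0,2)=2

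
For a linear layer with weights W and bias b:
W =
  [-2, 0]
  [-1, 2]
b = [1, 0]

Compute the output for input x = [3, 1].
y = [-5, -1]

Wx = [-2×3 + 0×1, -1×3 + 2×1]
   = [-6, -1]
y = Wx + b = [-6 + 1, -1 + 0] = [-5, -1]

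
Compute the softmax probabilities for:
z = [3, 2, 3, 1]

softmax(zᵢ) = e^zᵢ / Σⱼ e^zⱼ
p = [0.3995, 0.147, 0.3995, 0.0541]

exp(z) = [20.09, 7.389, 20.09, 2.718]
Sum = 50.28
p = [0.3995, 0.147, 0.3995, 0.0541]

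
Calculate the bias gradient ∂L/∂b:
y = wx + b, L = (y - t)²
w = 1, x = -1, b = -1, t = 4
∂L/∂b = -12

y = wx + b = (1)(-1) + -1 = -2
∂L/∂y = 2(y - t) = 2(-2 - 4) = -12
∂y/∂b = 1
∂L/∂b = ∂L/∂y · ∂y/∂b = -12 × 1 = -12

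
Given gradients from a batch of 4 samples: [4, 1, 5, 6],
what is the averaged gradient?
Average gradient = 4

Average = (1/4)(4 + 1 + 5 + 6) = 16/4 = 4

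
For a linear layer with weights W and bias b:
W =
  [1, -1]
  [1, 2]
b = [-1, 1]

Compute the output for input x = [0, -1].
y = [0, -1]

Wx = [1×0 + -1×-1, 1×0 + 2×-1]
   = [1, -2]
y = Wx + b = [1 + -1, -2 + 1] = [0, -1]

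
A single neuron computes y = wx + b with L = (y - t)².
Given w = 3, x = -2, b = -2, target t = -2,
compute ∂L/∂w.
∂L/∂w = 24

y = wx + b = (3)(-2) + -2 = -8
∂L/∂y = 2(y - t) = 2(-8 - -2) = -12
∂y/∂w = x = -2
∂L/∂w = ∂L/∂y · ∂y/∂w = -12 × -2 = 24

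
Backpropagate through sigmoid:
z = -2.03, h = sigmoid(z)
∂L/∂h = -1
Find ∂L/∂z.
∂L/∂z = -0.1026

σ(-2.03) = 0.1161
σ'(-2.03) = σ(-2.03)(1 - σ(-2.03)) = 0.1161 × 0.8839 = 0.1026
∂L/∂z = ∂L/∂h · σ'(z) = -1 × 0.1026 = -0.1026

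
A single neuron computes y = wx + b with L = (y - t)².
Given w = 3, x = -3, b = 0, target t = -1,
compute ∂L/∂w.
∂L/∂w = 48

y = wx + b = (3)(-3) + 0 = -9
∂L/∂y = 2(y - t) = 2(-9 - -1) = -16
∂y/∂w = x = -3
∂L/∂w = ∂L/∂y · ∂y/∂w = -16 × -3 = 48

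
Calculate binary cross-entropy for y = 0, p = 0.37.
L = 0.462

L = -0·log(0.37) - 1·log(0.63) = -log(0.63) = 0.462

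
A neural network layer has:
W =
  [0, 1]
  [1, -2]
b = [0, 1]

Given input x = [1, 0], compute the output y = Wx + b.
y = [0, 2]

Wx = [0×1 + 1×0, 1×1 + -2×0]
   = [0, 1]
y = Wx + b = [0 + 0, 1 + 1] = [0, 2]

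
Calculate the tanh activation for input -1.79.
-0.9458

tanh(-1.79) = (e^(-1.79) - e^(1.79))/(e^(-1.79) + e^(1.79)) = -0.9458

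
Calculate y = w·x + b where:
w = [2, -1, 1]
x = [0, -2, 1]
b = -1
y = 2

y = (2)(0) + (-1)(-2) + (1)(1) + -1 = 2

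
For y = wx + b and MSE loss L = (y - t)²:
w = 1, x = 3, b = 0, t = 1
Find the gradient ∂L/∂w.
∂L/∂w = 12

y = wx + b = (1)(3) + 0 = 3
∂L/∂y = 2(y - t) = 2(3 - 1) = 4
∂y/∂w = x = 3
∂L/∂w = ∂L/∂y · ∂y/∂w = 4 × 3 = 12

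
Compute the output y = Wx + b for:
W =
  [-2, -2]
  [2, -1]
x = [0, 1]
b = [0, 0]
y = [-2, -1]

Wx = [-2×0 + -2×1, 2×0 + -1×1]
   = [-2, -1]
y = Wx + b = [-2 + 0, -1 + 0] = [-2, -1]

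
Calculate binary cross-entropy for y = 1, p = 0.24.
L = 1.427

L = -1·log(0.24) - 0·log(0.76) = -log(0.24) = 1.427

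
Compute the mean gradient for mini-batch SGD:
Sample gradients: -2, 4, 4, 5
Average gradient = 2.75

Average = (1/4)(-2 + 4 + 4 + 5) = 11/4 = 2.75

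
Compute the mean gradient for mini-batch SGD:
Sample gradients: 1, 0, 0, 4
Average gradient = 1.25

Average = (1/4)(1 + 0 + 0 + 4) = 5/4 = 1.25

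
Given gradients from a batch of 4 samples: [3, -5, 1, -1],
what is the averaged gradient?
Average gradient = -0.5

Average = (1/4)(3 + -5 + 1 + -1) = -2/4 = -0.5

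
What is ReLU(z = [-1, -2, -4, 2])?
h = [0, 0, 0, 2]

ReLU applied element-wise: max(0,-1)=0, max(0,-2)=0, max(0,-4)=0, max(0,2)=2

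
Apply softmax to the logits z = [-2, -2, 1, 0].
p = [0.0339, 0.0339, 0.6815, 0.2507]

exp(z) = [0.1353, 0.1353, 2.718, 1]
Sum = 3.989
p = [0.0339, 0.0339, 0.6815, 0.2507]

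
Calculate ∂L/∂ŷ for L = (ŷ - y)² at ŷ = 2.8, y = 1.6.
∂L/∂ŷ = 2.4

∂L/∂ŷ = 2(ŷ - y) = 2(2.8 - 1.6) = 2(1.2) = 2.4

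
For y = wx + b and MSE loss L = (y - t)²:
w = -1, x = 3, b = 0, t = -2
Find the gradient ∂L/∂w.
∂L/∂w = -6

y = wx + b = (-1)(3) + 0 = -3
∂L/∂y = 2(y - t) = 2(-3 - -2) = -2
∂y/∂w = x = 3
∂L/∂w = ∂L/∂y · ∂y/∂w = -2 × 3 = -6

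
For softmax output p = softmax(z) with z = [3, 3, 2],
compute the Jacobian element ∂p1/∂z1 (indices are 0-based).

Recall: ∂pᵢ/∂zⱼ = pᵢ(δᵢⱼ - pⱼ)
∂p1/∂z1 = 0.244

p = softmax(z) = [0.4223, 0.4223, 0.1554]
p1 = 0.4223

∂p1/∂z1 = p1(1 - p1) = 0.4223 × (1 - 0.4223) = 0.244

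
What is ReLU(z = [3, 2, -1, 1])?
h = [3, 2, 0, 1]

ReLU applied element-wise: max(0,3)=3, max(0,2)=2, max(0,-1)=0, max(0,1)=1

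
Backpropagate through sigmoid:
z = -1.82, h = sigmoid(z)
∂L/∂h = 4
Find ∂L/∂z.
∂L/∂z = 0.48

σ(-1.82) = 0.1394
σ'(-1.82) = σ(-1.82)(1 - σ(-1.82)) = 0.1394 × 0.8606 = 0.12
∂L/∂z = ∂L/∂h · σ'(z) = 4 × 0.12 = 0.48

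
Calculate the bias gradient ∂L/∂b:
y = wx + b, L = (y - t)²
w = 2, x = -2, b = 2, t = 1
∂L/∂b = -6

y = wx + b = (2)(-2) + 2 = -2
∂L/∂y = 2(y - t) = 2(-2 - 1) = -6
∂y/∂b = 1
∂L/∂b = ∂L/∂y · ∂y/∂b = -6 × 1 = -6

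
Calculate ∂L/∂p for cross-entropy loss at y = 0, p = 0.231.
∂L/∂p = 1.3

∂L/∂p = -y/p + (1-y)/(1-p) = 0 + 1/0.769 = 1.3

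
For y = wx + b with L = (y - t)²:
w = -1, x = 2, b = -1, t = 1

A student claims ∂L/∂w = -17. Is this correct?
Incorrect

y = (-1)(2) + -1 = -3
∂L/∂y = 2(y - t) = 2(-3 - 1) = -8
∂y/∂w = x = 2
∂L/∂w = -8 × 2 = -16

Claimed value: -17
Incorrect: The correct gradient is -16.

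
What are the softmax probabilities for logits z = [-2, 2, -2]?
p = [0.0177, 0.9647, 0.0177]

exp(z) = [0.1353, 7.389, 0.1353]
Sum = 7.66
p = [0.0177, 0.9647, 0.0177]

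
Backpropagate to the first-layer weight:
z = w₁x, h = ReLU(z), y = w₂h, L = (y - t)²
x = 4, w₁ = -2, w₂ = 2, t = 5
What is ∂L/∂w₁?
∂L/∂w₁ = 0

Forward pass:
z = w₁x = -2×4 = -8
h = ReLU(-8) = 0
y = w₂h = 2×0 = 0

Backward pass:
∂L/∂y = 2(y - t) = 2(0 - 5) = -10
∂y/∂h = w₂ = 2
∂h/∂z = 0 (ReLU derivative)
∂z/∂w₁ = x = 4

∂L/∂w₁ = -10 × 2 × 0 × 4 = 0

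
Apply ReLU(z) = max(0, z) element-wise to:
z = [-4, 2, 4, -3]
h = [0, 2, 4, 0]

ReLU applied element-wise: max(0,-4)=0, max(0,2)=2, max(0,4)=4, max(0,-3)=0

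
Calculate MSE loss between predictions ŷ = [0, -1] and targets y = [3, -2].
MSE = 5

MSE = (1/2)((0-3)² + (-1--2)²) = (1/2)(9 + 1) = 5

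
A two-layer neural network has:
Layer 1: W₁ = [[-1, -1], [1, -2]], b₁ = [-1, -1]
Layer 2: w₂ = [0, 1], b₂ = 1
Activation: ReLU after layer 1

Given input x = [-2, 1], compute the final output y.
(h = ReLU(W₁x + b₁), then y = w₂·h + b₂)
y = 1

Layer 1 pre-activation: z₁ = [0, -5]
After ReLU: h = [0, 0]
Layer 2 output: y = 0×0 + 1×0 + 1 = 1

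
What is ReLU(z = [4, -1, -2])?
h = [4, 0, 0]

ReLU applied element-wise: max(0,4)=4, max(0,-1)=0, max(0,-2)=0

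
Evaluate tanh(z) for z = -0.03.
-0.02999

tanh(-0.03) = (e^(-0.03) - e^(0.03))/(e^(-0.03) + e^(0.03)) = -0.02999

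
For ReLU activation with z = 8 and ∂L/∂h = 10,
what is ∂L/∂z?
∂L/∂z = 10

h = ReLU(8) = 8
Since z > 0: ∂h/∂z = 1
∂L/∂z = ∂L/∂h · ∂h/∂z = 10 × 1 = 10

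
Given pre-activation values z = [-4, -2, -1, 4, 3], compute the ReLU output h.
h = [0, 0, 0, 4, 3]

ReLU applied element-wise: max(0,-4)=0, max(0,-2)=0, max(0,-1)=0, max(0,4)=4, max(0,3)=3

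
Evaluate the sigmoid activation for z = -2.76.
0.05952

sigmoid(-2.76) = 1/(1 + e^(2.76)) = 1/(1 + 15.8) = 0.05952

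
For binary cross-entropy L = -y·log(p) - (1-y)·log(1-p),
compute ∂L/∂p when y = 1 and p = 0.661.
∂L/∂p = -1.513

∂L/∂p = -y/p + (1-y)/(1-p) = -1/0.661 + 0 = -1.513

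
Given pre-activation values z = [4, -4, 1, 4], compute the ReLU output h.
h = [4, 0, 1, 4]

ReLU applied element-wise: max(0,4)=4, max(0,-4)=0, max(0,1)=1, max(0,4)=4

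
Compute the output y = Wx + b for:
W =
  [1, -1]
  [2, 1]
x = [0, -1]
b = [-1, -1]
y = [0, -2]

Wx = [1×0 + -1×-1, 2×0 + 1×-1]
   = [1, -1]
y = Wx + b = [1 + -1, -1 + -1] = [0, -2]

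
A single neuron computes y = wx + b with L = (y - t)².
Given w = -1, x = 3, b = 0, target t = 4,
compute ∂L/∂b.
∂L/∂b = -14

y = wx + b = (-1)(3) + 0 = -3
∂L/∂y = 2(y - t) = 2(-3 - 4) = -14
∂y/∂b = 1
∂L/∂b = ∂L/∂y · ∂y/∂b = -14 × 1 = -14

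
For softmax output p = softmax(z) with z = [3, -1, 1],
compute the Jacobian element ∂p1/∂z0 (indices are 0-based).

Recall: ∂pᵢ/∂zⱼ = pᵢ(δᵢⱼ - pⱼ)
∂p1/∂z0 = -0.01376

p = softmax(z) = [0.8668, 0.01588, 0.1173]
p1 = 0.01588, p0 = 0.8668

∂p1/∂z0 = -p1 × p0 = -0.01588 × 0.8668 = -0.01376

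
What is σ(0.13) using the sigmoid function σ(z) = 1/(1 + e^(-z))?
0.5325

sigmoid(0.13) = 1/(1 + e^(-0.13)) = 1/(1 + 0.8781) = 0.5325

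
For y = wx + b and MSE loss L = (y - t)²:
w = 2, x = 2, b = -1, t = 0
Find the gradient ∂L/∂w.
∂L/∂w = 12

y = wx + b = (2)(2) + -1 = 3
∂L/∂y = 2(y - t) = 2(3 - 0) = 6
∂y/∂w = x = 2
∂L/∂w = ∂L/∂y · ∂y/∂w = 6 × 2 = 12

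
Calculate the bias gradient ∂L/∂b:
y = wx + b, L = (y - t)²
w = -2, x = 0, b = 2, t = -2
∂L/∂b = 8

y = wx + b = (-2)(0) + 2 = 2
∂L/∂y = 2(y - t) = 2(2 - -2) = 8
∂y/∂b = 1
∂L/∂b = ∂L/∂y · ∂y/∂b = 8 × 1 = 8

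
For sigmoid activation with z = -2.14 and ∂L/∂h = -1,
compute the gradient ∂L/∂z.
∂L/∂z = -0.09419

σ(-2.14) = 0.1053
σ'(-2.14) = σ(-2.14)(1 - σ(-2.14)) = 0.1053 × 0.8947 = 0.09419
∂L/∂z = ∂L/∂h · σ'(z) = -1 × 0.09419 = -0.09419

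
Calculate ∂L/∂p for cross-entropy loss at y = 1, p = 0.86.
∂L/∂p = -1.163

∂L/∂p = -y/p + (1-y)/(1-p) = -1/0.86 + 0 = -1.163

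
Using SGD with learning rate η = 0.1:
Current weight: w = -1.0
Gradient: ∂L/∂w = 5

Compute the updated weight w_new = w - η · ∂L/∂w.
w_new = -1.5

w_new = w - η·∂L/∂w = -1.0 - 0.1×(5) = -1.0 - (0.5) = -1.5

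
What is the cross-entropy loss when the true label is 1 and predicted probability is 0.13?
L = 2.04

L = -1·log(0.13) - 0·log(0.87) = -log(0.13) = 2.04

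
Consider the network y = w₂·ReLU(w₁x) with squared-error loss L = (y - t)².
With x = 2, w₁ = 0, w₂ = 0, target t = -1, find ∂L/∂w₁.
∂L/∂w₁ = 0

Forward pass:
z = w₁x = 0×2 = 0
h = ReLU(0) = 0
y = w₂h = 0×0 = 0

Backward pass:
∂L/∂y = 2(y - t) = 2(0 - -1) = 2
∂y/∂h = w₂ = 0
∂h/∂z = 0 (ReLU derivative)
∂z/∂w₁ = x = 2

∂L/∂w₁ = 2 × 0 × 0 × 2 = 0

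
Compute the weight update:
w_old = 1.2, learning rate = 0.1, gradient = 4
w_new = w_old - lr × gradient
w_new = 0.8

w_new = w - η·∂L/∂w = 1.2 - 0.1×(4) = 1.2 - (0.4) = 0.8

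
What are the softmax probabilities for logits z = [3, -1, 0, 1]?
p = [0.831, 0.0152, 0.0414, 0.1125]

exp(z) = [20.09, 0.3679, 1, 2.718]
Sum = 24.17
p = [0.831, 0.0152, 0.0414, 0.1125]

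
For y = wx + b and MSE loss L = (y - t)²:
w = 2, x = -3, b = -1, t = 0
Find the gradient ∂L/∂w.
∂L/∂w = 42

y = wx + b = (2)(-3) + -1 = -7
∂L/∂y = 2(y - t) = 2(-7 - 0) = -14
∂y/∂w = x = -3
∂L/∂w = ∂L/∂y · ∂y/∂w = -14 × -3 = 42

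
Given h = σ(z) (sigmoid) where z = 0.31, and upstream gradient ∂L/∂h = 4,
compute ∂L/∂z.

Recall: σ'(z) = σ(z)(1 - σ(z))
∂L/∂z = 0.9764

σ(0.31) = 0.5769
σ'(0.31) = σ(0.31)(1 - σ(0.31)) = 0.5769 × 0.4231 = 0.2441
∂L/∂z = ∂L/∂h · σ'(z) = 4 × 0.2441 = 0.9764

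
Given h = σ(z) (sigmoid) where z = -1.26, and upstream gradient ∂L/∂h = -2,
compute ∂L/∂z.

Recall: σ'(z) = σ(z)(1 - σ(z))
∂L/∂z = -0.3443

σ(-1.26) = 0.221
σ'(-1.26) = σ(-1.26)(1 - σ(-1.26)) = 0.221 × 0.779 = 0.1721
∂L/∂z = ∂L/∂h · σ'(z) = -2 × 0.1721 = -0.3443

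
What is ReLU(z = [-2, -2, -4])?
h = [0, 0, 0]

ReLU applied element-wise: max(0,-2)=0, max(0,-2)=0, max(0,-4)=0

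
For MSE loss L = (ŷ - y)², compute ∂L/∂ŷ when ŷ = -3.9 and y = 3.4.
∂L/∂ŷ = -14.6

∂L/∂ŷ = 2(ŷ - y) = 2(-3.9 - 3.4) = 2(-7.3) = -14.6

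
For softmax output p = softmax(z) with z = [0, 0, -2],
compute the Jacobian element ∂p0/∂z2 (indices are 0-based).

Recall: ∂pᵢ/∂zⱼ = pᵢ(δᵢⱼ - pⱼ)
∂p0/∂z2 = -0.02968

p = softmax(z) = [0.4683, 0.4683, 0.06338]
p0 = 0.4683, p2 = 0.06338

∂p0/∂z2 = -p0 × p2 = -0.4683 × 0.06338 = -0.02968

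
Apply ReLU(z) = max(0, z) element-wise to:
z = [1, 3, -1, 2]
h = [1, 3, 0, 2]

ReLU applied element-wise: max(0,1)=1, max(0,3)=3, max(0,-1)=0, max(0,2)=2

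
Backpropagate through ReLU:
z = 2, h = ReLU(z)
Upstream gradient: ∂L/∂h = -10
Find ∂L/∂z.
∂L/∂z = -10

h = ReLU(2) = 2
Since z > 0: ∂h/∂z = 1
∂L/∂z = ∂L/∂h · ∂h/∂z = -10 × 1 = -10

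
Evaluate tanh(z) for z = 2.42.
0.9843

tanh(2.42) = (e^(2.42) - e^(-2.42))/(e^(2.42) + e^(-2.42)) = 0.9843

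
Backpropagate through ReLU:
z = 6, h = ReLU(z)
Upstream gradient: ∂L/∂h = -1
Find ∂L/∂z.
∂L/∂z = -1

h = ReLU(6) = 6
Since z > 0: ∂h/∂z = 1
∂L/∂z = ∂L/∂h · ∂h/∂z = -1 × 1 = -1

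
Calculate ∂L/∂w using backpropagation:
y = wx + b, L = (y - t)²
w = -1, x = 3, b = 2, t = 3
∂L/∂w = -24

y = wx + b = (-1)(3) + 2 = -1
∂L/∂y = 2(y - t) = 2(-1 - 3) = -8
∂y/∂w = x = 3
∂L/∂w = ∂L/∂y · ∂y/∂w = -8 × 3 = -24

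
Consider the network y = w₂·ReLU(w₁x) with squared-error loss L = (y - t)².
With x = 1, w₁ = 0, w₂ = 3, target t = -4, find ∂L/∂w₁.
∂L/∂w₁ = 0

Forward pass:
z = w₁x = 0×1 = 0
h = ReLU(0) = 0
y = w₂h = 3×0 = 0

Backward pass:
∂L/∂y = 2(y - t) = 2(0 - -4) = 8
∂y/∂h = w₂ = 3
∂h/∂z = 0 (ReLU derivative)
∂z/∂w₁ = x = 1

∂L/∂w₁ = 8 × 3 × 0 × 1 = 0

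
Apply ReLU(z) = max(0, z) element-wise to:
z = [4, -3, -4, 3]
h = [4, 0, 0, 3]

ReLU applied element-wise: max(0,4)=4, max(0,-3)=0, max(0,-4)=0, max(0,3)=3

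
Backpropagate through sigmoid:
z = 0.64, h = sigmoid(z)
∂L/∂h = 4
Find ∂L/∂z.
∂L/∂z = 0.9042

σ(0.64) = 0.6548
σ'(0.64) = σ(0.64)(1 - σ(0.64)) = 0.6548 × 0.3452 = 0.2261
∂L/∂z = ∂L/∂h · σ'(z) = 4 × 0.2261 = 0.9042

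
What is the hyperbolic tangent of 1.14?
0.8144

tanh(1.14) = (e^(1.14) - e^(-1.14))/(e^(1.14) + e^(-1.14)) = 0.8144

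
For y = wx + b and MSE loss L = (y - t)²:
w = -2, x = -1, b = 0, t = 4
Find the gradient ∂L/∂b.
∂L/∂b = -4

y = wx + b = (-2)(-1) + 0 = 2
∂L/∂y = 2(y - t) = 2(2 - 4) = -4
∂y/∂b = 1
∂L/∂b = ∂L/∂y · ∂y/∂b = -4 × 1 = -4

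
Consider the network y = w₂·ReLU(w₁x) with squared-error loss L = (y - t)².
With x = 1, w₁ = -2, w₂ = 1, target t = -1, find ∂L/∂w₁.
∂L/∂w₁ = 0

Forward pass:
z = w₁x = -2×1 = -2
h = ReLU(-2) = 0
y = w₂h = 1×0 = 0

Backward pass:
∂L/∂y = 2(y - t) = 2(0 - -1) = 2
∂y/∂h = w₂ = 1
∂h/∂z = 0 (ReLU derivative)
∂z/∂w₁ = x = 1

∂L/∂w₁ = 2 × 1 × 0 × 1 = 0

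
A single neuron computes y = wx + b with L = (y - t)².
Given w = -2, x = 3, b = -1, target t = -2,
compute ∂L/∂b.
∂L/∂b = -10

y = wx + b = (-2)(3) + -1 = -7
∂L/∂y = 2(y - t) = 2(-7 - -2) = -10
∂y/∂b = 1
∂L/∂b = ∂L/∂y · ∂y/∂b = -10 × 1 = -10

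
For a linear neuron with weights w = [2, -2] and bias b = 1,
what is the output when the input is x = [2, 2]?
y = 1

y = (2)(2) + (-2)(2) + 1 = 1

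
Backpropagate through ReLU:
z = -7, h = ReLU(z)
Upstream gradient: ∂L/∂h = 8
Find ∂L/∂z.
∂L/∂z = 0

h = ReLU(-7) = 0
Since z < 0: ∂h/∂z = 0
∂L/∂z = ∂L/∂h · ∂h/∂z = 8 × 0 = 0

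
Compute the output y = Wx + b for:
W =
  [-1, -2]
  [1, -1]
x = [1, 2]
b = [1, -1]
y = [-4, -2]

Wx = [-1×1 + -2×2, 1×1 + -1×2]
   = [-5, -1]
y = Wx + b = [-5 + 1, -1 + -1] = [-4, -2]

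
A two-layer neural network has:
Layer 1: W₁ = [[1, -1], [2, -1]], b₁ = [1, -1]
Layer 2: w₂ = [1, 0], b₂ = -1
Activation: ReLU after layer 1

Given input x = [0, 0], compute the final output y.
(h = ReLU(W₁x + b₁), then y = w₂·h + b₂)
y = 0

Layer 1 pre-activation: z₁ = [1, -1]
After ReLU: h = [1, 0]
Layer 2 output: y = 1×1 + 0×0 + -1 = 0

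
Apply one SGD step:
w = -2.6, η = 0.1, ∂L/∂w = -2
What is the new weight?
w_new = -2.4

w_new = w - η·∂L/∂w = -2.6 - 0.1×(-2) = -2.6 - (-0.2) = -2.4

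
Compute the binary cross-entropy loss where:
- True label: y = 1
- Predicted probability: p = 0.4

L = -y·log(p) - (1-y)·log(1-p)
L = 0.9163

L = -1·log(0.4) - 0·log(0.6) = -log(0.4) = 0.9163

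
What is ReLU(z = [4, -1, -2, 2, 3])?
h = [4, 0, 0, 2, 3]

ReLU applied element-wise: max(0,4)=4, max(0,-1)=0, max(0,-2)=0, max(0,2)=2, max(0,3)=3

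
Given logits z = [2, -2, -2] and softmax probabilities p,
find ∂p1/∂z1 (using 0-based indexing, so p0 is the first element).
∂p1/∂z1 = 0.01736

p = softmax(z) = [0.9647, 0.01767, 0.01767]
p1 = 0.01767

∂p1/∂z1 = p1(1 - p1) = 0.01767 × (1 - 0.01767) = 0.01736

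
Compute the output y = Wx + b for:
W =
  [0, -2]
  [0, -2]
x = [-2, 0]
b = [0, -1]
y = [0, -1]

Wx = [0×-2 + -2×0, 0×-2 + -2×0]
   = [0, 0]
y = Wx + b = [0 + 0, 0 + -1] = [0, -1]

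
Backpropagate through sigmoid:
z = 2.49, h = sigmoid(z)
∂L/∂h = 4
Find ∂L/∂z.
∂L/∂z = 0.2828

σ(2.49) = 0.9234
σ'(2.49) = σ(2.49)(1 - σ(2.49)) = 0.9234 × 0.07656 = 0.0707
∂L/∂z = ∂L/∂h · σ'(z) = 4 × 0.0707 = 0.2828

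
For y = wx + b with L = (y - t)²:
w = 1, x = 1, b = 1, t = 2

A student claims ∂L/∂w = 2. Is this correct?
Incorrect

y = (1)(1) + 1 = 2
∂L/∂y = 2(y - t) = 2(2 - 2) = 0
∂y/∂w = x = 1
∂L/∂w = 0 × 1 = 0

Claimed value: 2
Incorrect: The correct gradient is 0.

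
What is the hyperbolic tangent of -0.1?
-0.09967

tanh(-0.1) = (e^(-0.1) - e^(0.1))/(e^(-0.1) + e^(0.1)) = -0.09967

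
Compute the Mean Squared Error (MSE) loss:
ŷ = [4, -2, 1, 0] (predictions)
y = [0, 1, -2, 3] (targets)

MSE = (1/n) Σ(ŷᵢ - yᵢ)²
MSE = 10.75

MSE = (1/4)((4-0)² + (-2-1)² + (1--2)² + (0-3)²) = (1/4)(16 + 9 + 9 + 9) = 10.75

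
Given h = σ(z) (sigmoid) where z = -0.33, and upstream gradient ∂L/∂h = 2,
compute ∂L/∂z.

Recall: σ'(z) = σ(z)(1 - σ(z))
∂L/∂z = 0.4866

σ(-0.33) = 0.4182
σ'(-0.33) = σ(-0.33)(1 - σ(-0.33)) = 0.4182 × 0.5818 = 0.2433
∂L/∂z = ∂L/∂h · σ'(z) = 2 × 0.2433 = 0.4866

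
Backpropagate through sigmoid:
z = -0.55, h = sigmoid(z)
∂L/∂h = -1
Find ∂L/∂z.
∂L/∂z = -0.232

σ(-0.55) = 0.3659
σ'(-0.55) = σ(-0.55)(1 - σ(-0.55)) = 0.3659 × 0.6341 = 0.232
∂L/∂z = ∂L/∂h · σ'(z) = -1 × 0.232 = -0.232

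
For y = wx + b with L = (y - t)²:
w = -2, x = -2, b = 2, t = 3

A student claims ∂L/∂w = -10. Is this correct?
Incorrect

y = (-2)(-2) + 2 = 6
∂L/∂y = 2(y - t) = 2(6 - 3) = 6
∂y/∂w = x = -2
∂L/∂w = 6 × -2 = -12

Claimed value: -10
Incorrect: The correct gradient is -12.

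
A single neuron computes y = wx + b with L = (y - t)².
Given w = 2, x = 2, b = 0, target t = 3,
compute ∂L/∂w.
∂L/∂w = 4

y = wx + b = (2)(2) + 0 = 4
∂L/∂y = 2(y - t) = 2(4 - 3) = 2
∂y/∂w = x = 2
∂L/∂w = ∂L/∂y · ∂y/∂w = 2 × 2 = 4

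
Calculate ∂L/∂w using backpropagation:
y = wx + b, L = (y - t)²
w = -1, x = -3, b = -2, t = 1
∂L/∂w = 0

y = wx + b = (-1)(-3) + -2 = 1
∂L/∂y = 2(y - t) = 2(1 - 1) = 0
∂y/∂w = x = -3
∂L/∂w = ∂L/∂y · ∂y/∂w = 0 × -3 = 0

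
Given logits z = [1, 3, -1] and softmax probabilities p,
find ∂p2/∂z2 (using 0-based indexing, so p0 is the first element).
∂p2/∂z2 = 0.01562

p = softmax(z) = [0.1173, 0.8668, 0.01588]
p2 = 0.01588

∂p2/∂z2 = p2(1 - p2) = 0.01588 × (1 - 0.01588) = 0.01562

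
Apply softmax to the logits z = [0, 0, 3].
p = [0.0453, 0.0453, 0.9094]

exp(z) = [1, 1, 20.09]
Sum = 22.09
p = [0.0453, 0.0453, 0.9094]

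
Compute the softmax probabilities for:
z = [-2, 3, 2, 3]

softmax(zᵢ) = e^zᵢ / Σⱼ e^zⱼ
p = [0.0028, 0.4211, 0.1549, 0.4211]

exp(z) = [0.1353, 20.09, 7.389, 20.09]
Sum = 47.7
p = [0.0028, 0.4211, 0.1549, 0.4211]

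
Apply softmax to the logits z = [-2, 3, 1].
p = [0.0059, 0.8756, 0.1185]

exp(z) = [0.1353, 20.09, 2.718]
Sum = 22.94
p = [0.0059, 0.8756, 0.1185]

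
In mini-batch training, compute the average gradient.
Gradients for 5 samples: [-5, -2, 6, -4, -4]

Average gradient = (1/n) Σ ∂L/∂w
Average gradient = -1.8

Average = (1/5)(-5 + -2 + 6 + -4 + -4) = -9/5 = -1.8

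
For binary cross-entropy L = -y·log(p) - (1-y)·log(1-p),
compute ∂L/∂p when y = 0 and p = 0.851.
∂L/∂p = 6.711

∂L/∂p = -y/p + (1-y)/(1-p) = 0 + 1/0.149 = 6.711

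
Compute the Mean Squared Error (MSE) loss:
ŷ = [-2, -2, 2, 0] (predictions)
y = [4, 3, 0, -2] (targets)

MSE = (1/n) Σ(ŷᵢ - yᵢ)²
MSE = 17.25

MSE = (1/4)((-2-4)² + (-2-3)² + (2-0)² + (0--2)²) = (1/4)(36 + 25 + 4 + 4) = 17.25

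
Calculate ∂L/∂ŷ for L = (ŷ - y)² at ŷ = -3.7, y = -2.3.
∂L/∂ŷ = -2.8

∂L/∂ŷ = 2(ŷ - y) = 2(-3.7 - -2.3) = 2(-1.4) = -2.8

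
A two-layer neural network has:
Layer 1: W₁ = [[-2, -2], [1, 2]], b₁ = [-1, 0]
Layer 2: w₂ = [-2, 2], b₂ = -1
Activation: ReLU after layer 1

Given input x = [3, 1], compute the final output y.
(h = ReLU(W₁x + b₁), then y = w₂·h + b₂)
y = 9

Layer 1 pre-activation: z₁ = [-9, 5]
After ReLU: h = [0, 5]
Layer 2 output: y = -2×0 + 2×5 + -1 = 9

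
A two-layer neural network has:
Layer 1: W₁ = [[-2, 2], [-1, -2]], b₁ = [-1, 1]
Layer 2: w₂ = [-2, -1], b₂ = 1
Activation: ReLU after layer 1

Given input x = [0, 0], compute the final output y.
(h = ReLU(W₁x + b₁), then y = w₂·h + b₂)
y = 0

Layer 1 pre-activation: z₁ = [-1, 1]
After ReLU: h = [0, 1]
Layer 2 output: y = -2×0 + -1×1 + 1 = 0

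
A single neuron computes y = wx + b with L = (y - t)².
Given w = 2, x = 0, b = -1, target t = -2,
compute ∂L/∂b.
∂L/∂b = 2

y = wx + b = (2)(0) + -1 = -1
∂L/∂y = 2(y - t) = 2(-1 - -2) = 2
∂y/∂b = 1
∂L/∂b = ∂L/∂y · ∂y/∂b = 2 × 1 = 2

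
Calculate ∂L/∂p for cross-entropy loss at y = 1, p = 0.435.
∂L/∂p = -2.299

∂L/∂p = -y/p + (1-y)/(1-p) = -1/0.435 + 0 = -2.299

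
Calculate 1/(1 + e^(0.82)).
0.3058

sigmoid(-0.82) = 1/(1 + e^(0.82)) = 1/(1 + 2.27) = 0.3058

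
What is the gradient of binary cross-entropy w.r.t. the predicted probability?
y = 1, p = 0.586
∂L/∂p = -1.706

∂L/∂p = -y/p + (1-y)/(1-p) = -1/0.586 + 0 = -1.706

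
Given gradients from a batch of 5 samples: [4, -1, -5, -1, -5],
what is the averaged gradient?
Average gradient = -1.6

Average = (1/5)(4 + -1 + -5 + -1 + -5) = -8/5 = -1.6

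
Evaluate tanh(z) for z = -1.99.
-0.9633

tanh(-1.99) = (e^(-1.99) - e^(1.99))/(e^(-1.99) + e^(1.99)) = -0.9633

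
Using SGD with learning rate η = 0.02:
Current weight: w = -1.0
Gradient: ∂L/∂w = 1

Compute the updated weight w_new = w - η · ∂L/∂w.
w_new = -1.02

w_new = w - η·∂L/∂w = -1.0 - 0.02×(1) = -1.0 - (0.02) = -1.02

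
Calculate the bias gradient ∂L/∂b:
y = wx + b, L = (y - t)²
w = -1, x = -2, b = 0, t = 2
∂L/∂b = 0

y = wx + b = (-1)(-2) + 0 = 2
∂L/∂y = 2(y - t) = 2(2 - 2) = 0
∂y/∂b = 1
∂L/∂b = ∂L/∂y · ∂y/∂b = 0 × 1 = 0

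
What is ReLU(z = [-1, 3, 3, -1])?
h = [0, 3, 3, 0]

ReLU applied element-wise: max(0,-1)=0, max(0,3)=3, max(0,3)=3, max(0,-1)=0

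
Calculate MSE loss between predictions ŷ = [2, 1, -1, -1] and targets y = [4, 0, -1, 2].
MSE = 3.5

MSE = (1/4)((2-4)² + (1-0)² + (-1--1)² + (-1-2)²) = (1/4)(4 + 1 + 0 + 9) = 3.5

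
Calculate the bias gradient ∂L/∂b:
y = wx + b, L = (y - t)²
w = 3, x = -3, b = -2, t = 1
∂L/∂b = -24

y = wx + b = (3)(-3) + -2 = -11
∂L/∂y = 2(y - t) = 2(-11 - 1) = -24
∂y/∂b = 1
∂L/∂b = ∂L/∂y · ∂y/∂b = -24 × 1 = -24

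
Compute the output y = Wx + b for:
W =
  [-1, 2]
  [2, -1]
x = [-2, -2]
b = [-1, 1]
y = [-3, -1]

Wx = [-1×-2 + 2×-2, 2×-2 + -1×-2]
   = [-2, -2]
y = Wx + b = [-2 + -1, -2 + 1] = [-3, -1]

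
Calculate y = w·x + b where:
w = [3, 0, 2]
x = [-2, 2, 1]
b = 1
y = -3

y = (3)(-2) + (0)(2) + (2)(1) + 1 = -3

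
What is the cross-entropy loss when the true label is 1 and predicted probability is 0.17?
L = 1.772

L = -1·log(0.17) - 0·log(0.83) = -log(0.17) = 1.772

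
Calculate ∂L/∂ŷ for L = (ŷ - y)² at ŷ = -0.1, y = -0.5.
∂L/∂ŷ = 0.8

∂L/∂ŷ = 2(ŷ - y) = 2(-0.1 - -0.5) = 2(0.4) = 0.8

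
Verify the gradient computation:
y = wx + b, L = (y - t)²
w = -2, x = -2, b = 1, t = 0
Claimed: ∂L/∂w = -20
Correct

y = (-2)(-2) + 1 = 5
∂L/∂y = 2(y - t) = 2(5 - 0) = 10
∂y/∂w = x = -2
∂L/∂w = 10 × -2 = -20

Claimed value: -20
Correct: The correct gradient is -20.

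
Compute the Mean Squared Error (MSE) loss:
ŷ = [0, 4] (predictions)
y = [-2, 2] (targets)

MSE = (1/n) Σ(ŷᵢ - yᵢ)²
MSE = 4

MSE = (1/2)((0--2)² + (4-2)²) = (1/2)(4 + 4) = 4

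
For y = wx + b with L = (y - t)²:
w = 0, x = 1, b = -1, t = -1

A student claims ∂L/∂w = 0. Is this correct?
Correct

y = (0)(1) + -1 = -1
∂L/∂y = 2(y - t) = 2(-1 - -1) = 0
∂y/∂w = x = 1
∂L/∂w = 0 × 1 = 0

Claimed value: 0
Correct: The correct gradient is 0.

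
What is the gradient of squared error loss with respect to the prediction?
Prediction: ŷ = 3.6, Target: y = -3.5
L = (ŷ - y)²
∂L/∂ŷ = 14.2

∂L/∂ŷ = 2(ŷ - y) = 2(3.6 - -3.5) = 2(7.1) = 14.2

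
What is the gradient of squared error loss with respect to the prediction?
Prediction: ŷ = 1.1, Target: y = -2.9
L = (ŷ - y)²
∂L/∂ŷ = 8.0

∂L/∂ŷ = 2(ŷ - y) = 2(1.1 - -2.9) = 2(4.0) = 8.0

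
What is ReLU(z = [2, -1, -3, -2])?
h = [2, 0, 0, 0]

ReLU applied element-wise: max(0,2)=2, max(0,-1)=0, max(0,-3)=0, max(0,-2)=0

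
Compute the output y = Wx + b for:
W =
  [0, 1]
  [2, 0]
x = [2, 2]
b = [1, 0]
y = [3, 4]

Wx = [0×2 + 1×2, 2×2 + 0×2]
   = [2, 4]
y = Wx + b = [2 + 1, 4 + 0] = [3, 4]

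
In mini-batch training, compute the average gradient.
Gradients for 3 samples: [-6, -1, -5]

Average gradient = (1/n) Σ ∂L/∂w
Average gradient = -4

Average = (1/3)(-6 + -1 + -5) = -12/3 = -4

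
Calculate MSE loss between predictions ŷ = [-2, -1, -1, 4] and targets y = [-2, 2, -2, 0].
MSE = 6.5

MSE = (1/4)((-2--2)² + (-1-2)² + (-1--2)² + (4-0)²) = (1/4)(0 + 9 + 1 + 16) = 6.5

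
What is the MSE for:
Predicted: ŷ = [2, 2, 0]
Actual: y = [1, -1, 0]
MSE = 3.333

MSE = (1/3)((2-1)² + (2--1)² + (0-0)²) = (1/3)(1 + 9 + 0) = 3.333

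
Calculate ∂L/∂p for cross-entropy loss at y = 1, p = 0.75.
∂L/∂p = -1.333

∂L/∂p = -y/p + (1-y)/(1-p) = -1/0.75 + 0 = -1.333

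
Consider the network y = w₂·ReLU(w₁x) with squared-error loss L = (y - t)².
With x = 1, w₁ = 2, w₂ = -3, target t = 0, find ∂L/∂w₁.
∂L/∂w₁ = 36

Forward pass:
z = w₁x = 2×1 = 2
h = ReLU(2) = 2
y = w₂h = -3×2 = -6

Backward pass:
∂L/∂y = 2(y - t) = 2(-6 - 0) = -12
∂y/∂h = w₂ = -3
∂h/∂z = 1 (ReLU derivative)
∂z/∂w₁ = x = 1

∂L/∂w₁ = -12 × -3 × 1 × 1 = 36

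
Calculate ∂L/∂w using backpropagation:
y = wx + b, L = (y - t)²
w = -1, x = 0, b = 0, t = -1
∂L/∂w = 0

y = wx + b = (-1)(0) + 0 = 0
∂L/∂y = 2(y - t) = 2(0 - -1) = 2
∂y/∂w = x = 0
∂L/∂w = ∂L/∂y · ∂y/∂w = 2 × 0 = 0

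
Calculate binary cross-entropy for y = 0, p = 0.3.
L = 0.3567

L = -0·log(0.3) - 1·log(0.7) = -log(0.7) = 0.3567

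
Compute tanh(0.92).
0.7259

tanh(0.92) = (e^(0.92) - e^(-0.92))/(e^(0.92) + e^(-0.92)) = 0.7259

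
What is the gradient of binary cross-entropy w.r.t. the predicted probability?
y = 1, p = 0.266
∂L/∂p = -3.759

∂L/∂p = -y/p + (1-y)/(1-p) = -1/0.266 + 0 = -3.759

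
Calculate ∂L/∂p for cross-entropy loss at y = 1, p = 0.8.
∂L/∂p = -1.25

∂L/∂p = -y/p + (1-y)/(1-p) = -1/0.8 + 0 = -1.25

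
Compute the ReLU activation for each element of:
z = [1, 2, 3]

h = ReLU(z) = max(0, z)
h = [1, 2, 3]

ReLU applied element-wise: max(0,1)=1, max(0,2)=2, max(0,3)=3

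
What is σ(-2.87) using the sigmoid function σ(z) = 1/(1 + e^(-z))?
0.05366

sigmoid(-2.87) = 1/(1 + e^(2.87)) = 1/(1 + 17.64) = 0.05366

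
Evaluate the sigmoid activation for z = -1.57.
0.1722

sigmoid(-1.57) = 1/(1 + e^(1.57)) = 1/(1 + 4.807) = 0.1722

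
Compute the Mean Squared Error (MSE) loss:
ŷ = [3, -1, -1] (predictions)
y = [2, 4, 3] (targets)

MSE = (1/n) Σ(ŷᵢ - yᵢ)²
MSE = 14

MSE = (1/3)((3-2)² + (-1-4)² + (-1-3)²) = (1/3)(1 + 25 + 16) = 14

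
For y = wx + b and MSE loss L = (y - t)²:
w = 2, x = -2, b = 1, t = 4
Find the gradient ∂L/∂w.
∂L/∂w = 28

y = wx + b = (2)(-2) + 1 = -3
∂L/∂y = 2(y - t) = 2(-3 - 4) = -14
∂y/∂w = x = -2
∂L/∂w = ∂L/∂y · ∂y/∂w = -14 × -2 = 28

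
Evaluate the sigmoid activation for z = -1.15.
0.2405

sigmoid(-1.15) = 1/(1 + e^(1.15)) = 1/(1 + 3.158) = 0.2405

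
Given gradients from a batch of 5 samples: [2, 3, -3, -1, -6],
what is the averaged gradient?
Average gradient = -1

Average = (1/5)(2 + 3 + -3 + -1 + -6) = -5/5 = -1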